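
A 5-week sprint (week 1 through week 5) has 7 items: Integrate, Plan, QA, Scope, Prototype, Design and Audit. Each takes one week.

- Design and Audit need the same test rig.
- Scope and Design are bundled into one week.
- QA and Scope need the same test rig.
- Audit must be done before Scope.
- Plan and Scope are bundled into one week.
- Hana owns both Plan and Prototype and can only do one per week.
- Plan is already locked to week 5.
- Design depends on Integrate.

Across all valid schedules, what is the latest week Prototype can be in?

Prototype at week 4 is achievable: Prototype=week 4, Plan=week 5, Audit=week 1, QA=week 1, Scope=week 5, Design=week 5, Integrate=week 1.
Nothing later works — the conflict constraints rule out every week after week 4.

week 4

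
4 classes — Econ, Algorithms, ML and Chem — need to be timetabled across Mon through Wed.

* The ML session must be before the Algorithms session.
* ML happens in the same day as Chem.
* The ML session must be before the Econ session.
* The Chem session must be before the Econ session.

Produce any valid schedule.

Algorithms=Tue; Econ=Tue; Chem=Mon; ML=Mon

Checking: ML(Mon) before Econ(Tue); Chem(Mon) before Econ(Tue); ML(Mon) before Algorithms(Tue); ML = Chem = Mon.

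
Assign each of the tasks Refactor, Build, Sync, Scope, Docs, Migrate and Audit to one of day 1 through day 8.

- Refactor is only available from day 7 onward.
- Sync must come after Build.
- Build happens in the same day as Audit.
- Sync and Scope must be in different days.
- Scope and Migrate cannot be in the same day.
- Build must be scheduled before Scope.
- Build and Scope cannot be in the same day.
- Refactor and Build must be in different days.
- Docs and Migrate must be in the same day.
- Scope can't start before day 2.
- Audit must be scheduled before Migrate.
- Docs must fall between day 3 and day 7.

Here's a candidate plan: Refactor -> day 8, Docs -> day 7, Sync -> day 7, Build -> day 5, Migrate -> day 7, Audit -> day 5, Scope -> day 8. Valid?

Yes, all constraints hold

Scope can't start before day 2 — holds.
Refactor is only available from day 7 onward — holds.
Build must be scheduled before Scope — holds.
Docs and Migrate must be in the same day — holds.
Sync and Scope must be in different days — holds.
Build and Scope cannot be in the same day — holds.
Audit must be scheduled before Migrate — holds.
Docs must fall between day 3 and day 7 — holds.
Refactor and Build must be in different days — holds.
Build happens in the same day as Audit — holds.
Sync must come after Build — holds.
Scope and Migrate cannot be in the same day — holds.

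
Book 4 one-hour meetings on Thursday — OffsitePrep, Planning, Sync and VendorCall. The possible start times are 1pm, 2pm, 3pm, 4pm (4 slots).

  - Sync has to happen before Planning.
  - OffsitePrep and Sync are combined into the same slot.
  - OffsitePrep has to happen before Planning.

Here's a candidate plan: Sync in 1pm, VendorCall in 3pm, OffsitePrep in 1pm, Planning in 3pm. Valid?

Yes, all constraints hold

OffsitePrep and Sync are combined into the same slot — holds.
OffsitePrep has to happen before Planning — holds.
Sync has to happen before Planning — holds.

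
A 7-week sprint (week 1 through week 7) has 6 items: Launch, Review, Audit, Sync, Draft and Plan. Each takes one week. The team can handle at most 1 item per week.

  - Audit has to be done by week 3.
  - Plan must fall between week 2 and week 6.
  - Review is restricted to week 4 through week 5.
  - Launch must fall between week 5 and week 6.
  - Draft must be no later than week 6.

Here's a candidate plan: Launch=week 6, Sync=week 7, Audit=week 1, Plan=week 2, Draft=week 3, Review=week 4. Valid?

Yes

Draft must be no later than week 6 — holds.
Launch must fall between week 5 and week 6 — holds.
Plan must fall between week 2 and week 6 — holds.
Review is restricted to week 4 through week 5 — holds.
Audit has to be done by week 3 — holds.
The team can handle at most 1 item per week — holds.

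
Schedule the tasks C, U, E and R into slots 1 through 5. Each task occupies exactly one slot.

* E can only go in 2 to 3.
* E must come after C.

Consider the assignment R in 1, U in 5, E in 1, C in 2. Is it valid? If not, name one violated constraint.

E must come after C — violated.
E can only go in 2 to 3 — violated.

No — it violates: E can only go in 2 to 3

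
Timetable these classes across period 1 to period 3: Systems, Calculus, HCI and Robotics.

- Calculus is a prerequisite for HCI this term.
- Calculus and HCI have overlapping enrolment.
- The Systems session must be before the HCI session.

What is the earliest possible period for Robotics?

period 1

Robotics at period 1 is achievable: Calculus -> period 1, Systems -> period 1, Robotics -> period 1, HCI -> period 2.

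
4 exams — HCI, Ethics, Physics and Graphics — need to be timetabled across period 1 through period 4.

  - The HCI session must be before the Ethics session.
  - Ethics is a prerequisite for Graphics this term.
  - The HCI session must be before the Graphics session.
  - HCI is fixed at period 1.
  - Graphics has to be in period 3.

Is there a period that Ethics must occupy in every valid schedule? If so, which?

period 2

HCI is fixed at period 1 and must come before Ethics, so Ethics is at least period 2.
Graphics is fixed at period 3 and must come after Ethics, so Ethics is at most period 2.
So Ethics must be period 2.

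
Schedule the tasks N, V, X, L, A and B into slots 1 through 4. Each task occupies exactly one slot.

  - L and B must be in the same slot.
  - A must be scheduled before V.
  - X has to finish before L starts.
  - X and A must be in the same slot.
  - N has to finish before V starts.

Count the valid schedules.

Splitting on N: it can be 1 (14), 2 (11), 3 (6). Listing each branch's schedules as (V, X, L, A, B):
N=1: (2,1,2,1,2) (2,1,3,1,3) (2,1,4,1,4) (3,1,2,1,2) (3,1,3,1,3) (3,1,4,1,4) (3,2,3,2,3) (3,2,4,2,4) (4,1,2,1,2) (4,1,3,1,3) (4,1,4,1,4) (4,2,3,2,3) (4,2,4,2,4) (4,3,4,3,4) — 14.
N=2: (3,1,2,1,2) (3,1,3,1,3) (3,1,4,1,4) (3,2,3,2,3) (3,2,4,2,4) (4,1,2,1,2) (4,1,3,1,3) (4,1,4,1,4) (4,2,3,2,3) (4,2,4,2,4) (4,3,4,3,4) — 11.
N=3: (4,1,2,1,2) (4,1,3,1,3) (4,1,4,1,4) (4,2,3,2,3) (4,2,4,2,4) (4,3,4,3,4) — 6.
Summing: 14 + 11 + 6 = 31.

31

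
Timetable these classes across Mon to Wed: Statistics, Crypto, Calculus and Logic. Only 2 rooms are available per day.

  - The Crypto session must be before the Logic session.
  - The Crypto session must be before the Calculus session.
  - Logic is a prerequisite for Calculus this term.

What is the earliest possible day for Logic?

Tue

Precedence pushes Logic to at least Tue; downstream work caps Logic at Tue.
Logic at Tue is achievable: Calculus=Wed; Logic=Tue; Crypto=Mon; Statistics=Mon.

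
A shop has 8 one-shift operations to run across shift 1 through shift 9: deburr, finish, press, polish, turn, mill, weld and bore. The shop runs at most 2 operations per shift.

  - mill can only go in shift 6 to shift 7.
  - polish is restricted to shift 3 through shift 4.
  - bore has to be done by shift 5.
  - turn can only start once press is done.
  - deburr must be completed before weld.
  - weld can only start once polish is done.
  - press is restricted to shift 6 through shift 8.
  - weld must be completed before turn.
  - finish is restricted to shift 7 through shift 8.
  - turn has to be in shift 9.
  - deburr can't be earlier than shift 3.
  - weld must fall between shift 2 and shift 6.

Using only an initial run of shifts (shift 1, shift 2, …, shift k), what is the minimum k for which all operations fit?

The precedence chain requires at least 3 distinct shifts.
With at most 2 per shift and 8 operations, at least 4 shifts are needed.
turn can't be placed before shift 9, so the schedule must run through at least shift 9.
9 works (last occupied shift: shift 9): for example polish in shift 3; deburr in shift 3; finish in shift 7; weld in shift 4; press in shift 6; mill in shift 6; turn in shift 9; bore in shift 1.

9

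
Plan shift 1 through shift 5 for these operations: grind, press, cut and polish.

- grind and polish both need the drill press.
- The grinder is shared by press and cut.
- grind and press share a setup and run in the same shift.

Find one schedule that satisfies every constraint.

grind in shift 1; press in shift 1; cut in shift 2; polish in shift 2

Checking: press(shift 1) != cut(shift 2); grind(shift 1) != polish(shift 2); grind = press = shift 1.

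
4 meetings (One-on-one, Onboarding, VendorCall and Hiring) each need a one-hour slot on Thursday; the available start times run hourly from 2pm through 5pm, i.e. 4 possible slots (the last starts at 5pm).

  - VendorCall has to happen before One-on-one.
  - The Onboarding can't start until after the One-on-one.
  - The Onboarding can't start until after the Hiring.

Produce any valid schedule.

VendorCall=2pm, Hiring=2pm, Onboarding=4pm, One-on-one=3pm

Checking: VendorCall(2pm) before One-on-one(3pm); One-on-one(3pm) before Onboarding(4pm); Hiring(2pm) before Onboarding(4pm).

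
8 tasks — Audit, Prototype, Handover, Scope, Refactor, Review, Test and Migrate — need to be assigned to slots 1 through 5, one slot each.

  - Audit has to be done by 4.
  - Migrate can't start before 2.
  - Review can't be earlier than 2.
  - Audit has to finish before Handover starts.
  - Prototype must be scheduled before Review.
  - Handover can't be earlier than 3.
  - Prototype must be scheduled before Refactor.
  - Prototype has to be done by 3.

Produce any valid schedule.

Test -> 1; Refactor -> 2; Scope -> 1; Prototype -> 1; Handover -> 3; Migrate -> 2; Review -> 2; Audit -> 1

Checking: Audit(1) before Handover(3); Prototype(1) before Refactor(2); Prototype(1) before Review(2); Handover=3 in [3,5]; Review=2 in [2,5]; Migrate=2 in [2,5]; Prototype=1 in [1,3]; Audit=1 in [1,4].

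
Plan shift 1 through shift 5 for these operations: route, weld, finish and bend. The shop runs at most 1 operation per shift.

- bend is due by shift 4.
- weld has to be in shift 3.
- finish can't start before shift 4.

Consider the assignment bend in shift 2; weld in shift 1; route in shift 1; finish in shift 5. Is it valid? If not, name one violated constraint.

finish can't start before shift 4 — holds.
weld has to be in shift 3 — violated.
The shop runs at most 1 operation per shift — violated.
bend is due by shift 4 — holds.

No — it violates: The shop runs at most 1 operation per shift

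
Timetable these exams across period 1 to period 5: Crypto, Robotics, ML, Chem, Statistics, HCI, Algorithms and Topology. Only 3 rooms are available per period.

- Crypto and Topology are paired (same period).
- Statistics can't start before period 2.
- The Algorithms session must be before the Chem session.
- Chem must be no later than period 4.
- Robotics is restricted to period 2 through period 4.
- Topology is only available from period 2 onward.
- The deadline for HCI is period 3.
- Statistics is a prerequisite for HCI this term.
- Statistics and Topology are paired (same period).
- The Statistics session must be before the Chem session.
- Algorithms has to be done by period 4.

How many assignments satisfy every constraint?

22

Splitting on Robotics: it can be period 3 (10), period 4 (12). Listing each branch's schedules as (Crypto, ML, Chem, Statistics, HCI, Algorithms, Topology) by period number:
Robotics=period 3: (2,1,3,2,3,1,2) (2,1,4,2,3,1,2) (2,1,4,2,3,3,2) (2,3,4,2,3,1,2) (2,4,3,2,3,1,2) (2,4,4,2,3,1,2) (2,4,4,2,3,3,2) (2,5,3,2,3,1,2) (2,5,4,2,3,1,2) (2,5,4,2,3,3,2) — 10.
Robotics=period 4: (2,1,3,2,3,1,2) (2,1,4,2,3,1,2) (2,1,4,2,3,3,2) (2,3,3,2,3,1,2) (2,3,4,2,3,1,2) (2,3,4,2,3,3,2) (2,4,3,2,3,1,2) (2,4,4,2,3,1,2) (2,4,4,2,3,3,2) (2,5,3,2,3,1,2) (2,5,4,2,3,1,2) (2,5,4,2,3,3,2) — 12.
Summing: 10 + 12 = 22.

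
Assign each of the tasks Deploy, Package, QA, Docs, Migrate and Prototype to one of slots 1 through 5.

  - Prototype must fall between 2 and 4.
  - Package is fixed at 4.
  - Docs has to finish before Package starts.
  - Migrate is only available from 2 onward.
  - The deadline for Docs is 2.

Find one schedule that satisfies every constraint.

Docs -> 1, Deploy -> 1, QA -> 1, Migrate -> 2, Prototype -> 2, Package -> 4

Checking: Docs(1) before Package(4); Prototype=2 in [2,4]; Docs=1 in [1,2]; Package=4 in [4,4]; Migrate=2 in [2,5].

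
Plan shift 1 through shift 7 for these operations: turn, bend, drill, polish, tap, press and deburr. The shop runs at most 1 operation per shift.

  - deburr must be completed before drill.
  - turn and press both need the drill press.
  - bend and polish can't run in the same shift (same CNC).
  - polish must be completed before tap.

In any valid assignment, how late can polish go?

shift 6

Downstream work caps polish at shift 6.
polish at shift 6 is achievable: press -> shift 5, polish -> shift 6, bend -> shift 4, tap -> shift 7, deburr -> shift 1, drill -> shift 2, turn -> shift 3.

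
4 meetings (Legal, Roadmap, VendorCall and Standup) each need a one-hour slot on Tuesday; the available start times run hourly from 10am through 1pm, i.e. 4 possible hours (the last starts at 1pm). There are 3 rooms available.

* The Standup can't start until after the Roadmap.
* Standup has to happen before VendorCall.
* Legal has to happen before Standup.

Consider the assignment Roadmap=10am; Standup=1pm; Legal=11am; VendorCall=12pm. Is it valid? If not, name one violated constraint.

The Standup can't start until after the Roadmap — holds.
There are 3 rooms available — holds.
Legal has to happen before Standup — holds.
Standup has to happen before VendorCall — violated.

No. Standup has to happen before VendorCall is not satisfied.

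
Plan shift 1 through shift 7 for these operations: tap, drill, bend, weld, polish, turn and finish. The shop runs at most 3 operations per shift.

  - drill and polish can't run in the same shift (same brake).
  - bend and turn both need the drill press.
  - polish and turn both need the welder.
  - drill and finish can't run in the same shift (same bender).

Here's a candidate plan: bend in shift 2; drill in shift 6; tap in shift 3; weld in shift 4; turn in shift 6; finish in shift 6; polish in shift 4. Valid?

No — it violates: drill and finish can't run in the same shift (same bender)

The shop runs at most 3 operations per shift — holds.
drill and polish can't run in the same shift (same brake) — holds.
drill and finish can't run in the same shift (same bender) — violated.
polish and turn both need the welder — holds.
bend and turn both need the drill press — holds.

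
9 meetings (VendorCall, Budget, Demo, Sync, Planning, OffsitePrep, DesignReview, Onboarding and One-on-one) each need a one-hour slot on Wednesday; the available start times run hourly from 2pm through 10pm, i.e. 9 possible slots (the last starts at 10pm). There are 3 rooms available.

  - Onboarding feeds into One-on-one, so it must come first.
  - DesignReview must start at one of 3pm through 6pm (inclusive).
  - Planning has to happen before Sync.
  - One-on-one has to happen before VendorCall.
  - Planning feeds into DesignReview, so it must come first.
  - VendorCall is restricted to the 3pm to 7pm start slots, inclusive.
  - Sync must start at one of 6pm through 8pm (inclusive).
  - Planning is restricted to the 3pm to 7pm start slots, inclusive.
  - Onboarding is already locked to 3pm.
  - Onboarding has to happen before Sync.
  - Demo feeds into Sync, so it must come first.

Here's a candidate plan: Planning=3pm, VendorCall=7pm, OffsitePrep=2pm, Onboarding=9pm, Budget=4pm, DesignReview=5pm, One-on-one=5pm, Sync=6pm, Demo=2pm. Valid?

Onboarding is already locked to 3pm — violated.
Onboarding has to happen before Sync — violated.
There are 3 rooms available — holds.
VendorCall is restricted to the 3pm to 7pm start slots, inclusive — holds.
One-on-one has to happen before VendorCall — holds.
Onboarding feeds into One-on-one, so it must come first — violated.
DesignReview must start at one of 3pm through 6pm (inclusive) — holds.
Planning feeds into DesignReview, so it must come first — holds.
Planning is restricted to the 3pm to 7pm start slots, inclusive — holds.
Demo feeds into Sync, so it must come first — holds.
Planning has to happen before Sync — holds.
Sync must start at one of 6pm through 8pm (inclusive) — holds.

No. Onboarding is already locked to 3pm is not satisfied.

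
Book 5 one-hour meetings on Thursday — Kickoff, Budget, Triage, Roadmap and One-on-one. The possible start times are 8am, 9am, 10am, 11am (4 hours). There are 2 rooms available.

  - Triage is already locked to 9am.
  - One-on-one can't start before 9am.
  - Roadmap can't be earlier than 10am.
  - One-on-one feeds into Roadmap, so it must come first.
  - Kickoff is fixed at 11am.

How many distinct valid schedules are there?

Splitting on Budget: it can be 8am (3), 9am (1), 10am (3), 11am (1). Listing each branch's schedules as (Kickoff, Triage, Roadmap, One-on-one):
Budget=8am: (11am,9am,10am,9am) (11am,9am,11am,9am) (11am,9am,11am,10am) — 3.
Budget=9am: (11am,9am,11am,10am) — 1.
Budget=10am: (11am,9am,10am,9am) (11am,9am,11am,9am) (11am,9am,11am,10am) — 3.
Budget=11am: (11am,9am,10am,9am) — 1.
Summing: 3 + 1 + 3 + 1 = 8.

8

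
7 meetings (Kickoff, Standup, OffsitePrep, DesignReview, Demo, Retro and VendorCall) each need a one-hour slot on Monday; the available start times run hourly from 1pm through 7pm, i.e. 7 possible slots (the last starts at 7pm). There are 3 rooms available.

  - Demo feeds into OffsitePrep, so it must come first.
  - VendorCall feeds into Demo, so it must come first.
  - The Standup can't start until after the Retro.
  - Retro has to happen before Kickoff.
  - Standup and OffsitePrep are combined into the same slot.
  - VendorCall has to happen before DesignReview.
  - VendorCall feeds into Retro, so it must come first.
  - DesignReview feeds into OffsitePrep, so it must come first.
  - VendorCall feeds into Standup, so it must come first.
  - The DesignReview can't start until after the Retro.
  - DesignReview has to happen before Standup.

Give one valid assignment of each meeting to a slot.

Retro=2pm; Standup=4pm; Demo=2pm; DesignReview=3pm; VendorCall=1pm; OffsitePrep=4pm; Kickoff=3pm

Checking: VendorCall(1pm) before Standup(4pm); Retro(2pm) before DesignReview(3pm); Retro(2pm) before Standup(4pm); VendorCall(1pm) before Retro(2pm); VendorCall(1pm) before Demo(2pm); DesignReview(3pm) before Standup(4pm); Demo(2pm) before OffsitePrep(4pm); DesignReview(3pm) before OffsitePrep(4pm); Retro(2pm) before Kickoff(3pm); VendorCall(1pm) before DesignReview(3pm); Standup = OffsitePrep = 4pm; max 2 per slot (cap 3).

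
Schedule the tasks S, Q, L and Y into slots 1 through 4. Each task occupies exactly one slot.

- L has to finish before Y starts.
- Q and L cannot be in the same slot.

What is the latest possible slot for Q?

4

Q at 4 is achievable: Q -> 4, L -> 1, Y -> 2, S -> 1.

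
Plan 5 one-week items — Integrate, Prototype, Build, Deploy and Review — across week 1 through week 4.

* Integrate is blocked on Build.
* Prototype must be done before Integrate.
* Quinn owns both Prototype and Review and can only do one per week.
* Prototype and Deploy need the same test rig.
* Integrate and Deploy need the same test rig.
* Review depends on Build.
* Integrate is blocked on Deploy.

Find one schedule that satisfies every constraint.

Deploy -> week 2; Review -> week 2; Integrate -> week 3; Prototype -> week 1; Build -> week 1

Checking: Build(week 1) before Review(week 2); Build(week 1) before Integrate(week 3); Prototype(week 1) before Integrate(week 3); Deploy(week 2) before Integrate(week 3); Prototype(week 1) != Review(week 2); Prototype(week 1) != Deploy(week 2); Integrate(week 3) != Deploy(week 2).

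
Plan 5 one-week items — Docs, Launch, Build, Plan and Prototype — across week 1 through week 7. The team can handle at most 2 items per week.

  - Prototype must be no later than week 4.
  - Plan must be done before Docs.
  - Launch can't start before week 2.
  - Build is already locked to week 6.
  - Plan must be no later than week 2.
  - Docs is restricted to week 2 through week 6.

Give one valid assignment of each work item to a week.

Prototype=week 1, Launch=week 2, Plan=week 1, Docs=week 2, Build=week 6

Checking: Plan(week 1) before Docs(week 2); Docs=week 2 in [week 2,week 6]; Plan=week 1 in [week 1,week 2]; Launch=week 2 in [week 2,week 7]; Build=week 6 in [week 6,week 6]; Prototype=week 1 in [week 1,week 4]; max 2 per week (cap 2).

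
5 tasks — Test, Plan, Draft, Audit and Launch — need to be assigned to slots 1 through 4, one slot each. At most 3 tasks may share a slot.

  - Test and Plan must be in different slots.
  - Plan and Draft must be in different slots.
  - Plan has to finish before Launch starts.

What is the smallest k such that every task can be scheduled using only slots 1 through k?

The precedence chain requires at least 2 distinct slots.
With at most 3 per slot and 5 tasks, at least 2 slots are needed.
2 works (last occupied slot: 2): for example Test in 2; Plan in 1; Launch in 2; Draft in 2; Audit in 1.

2 slots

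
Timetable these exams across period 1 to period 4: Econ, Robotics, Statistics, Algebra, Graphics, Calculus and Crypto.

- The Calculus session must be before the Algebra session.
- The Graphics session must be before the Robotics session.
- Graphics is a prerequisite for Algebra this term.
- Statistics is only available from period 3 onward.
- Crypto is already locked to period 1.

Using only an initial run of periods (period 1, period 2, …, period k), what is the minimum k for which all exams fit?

The precedence chain requires at least 2 distinct periods.
Statistics can't be placed before period 3, so the schedule must run through at least period 3.
3 works (last occupied period: period 3): for example Graphics in period 1; Algebra in period 2; Statistics in period 3; Calculus in period 1; Crypto in period 1; Robotics in period 2; Econ in period 1.

3 periods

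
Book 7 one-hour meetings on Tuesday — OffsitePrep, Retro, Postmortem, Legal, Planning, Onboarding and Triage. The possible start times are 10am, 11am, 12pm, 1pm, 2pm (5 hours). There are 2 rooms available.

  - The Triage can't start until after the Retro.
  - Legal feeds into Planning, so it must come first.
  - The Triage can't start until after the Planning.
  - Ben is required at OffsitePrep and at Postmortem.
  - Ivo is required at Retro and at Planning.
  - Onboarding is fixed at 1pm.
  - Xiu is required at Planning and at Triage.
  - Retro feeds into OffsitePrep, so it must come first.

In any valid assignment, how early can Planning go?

Precedence pushes Planning to at least 11am; downstream work caps Planning at 1pm.
Planning at 11am is achievable: Postmortem in 12pm, Planning in 11am, Onboarding in 1pm, Retro in 10am, Triage in 12pm, Legal in 10am, OffsitePrep in 11am.

11am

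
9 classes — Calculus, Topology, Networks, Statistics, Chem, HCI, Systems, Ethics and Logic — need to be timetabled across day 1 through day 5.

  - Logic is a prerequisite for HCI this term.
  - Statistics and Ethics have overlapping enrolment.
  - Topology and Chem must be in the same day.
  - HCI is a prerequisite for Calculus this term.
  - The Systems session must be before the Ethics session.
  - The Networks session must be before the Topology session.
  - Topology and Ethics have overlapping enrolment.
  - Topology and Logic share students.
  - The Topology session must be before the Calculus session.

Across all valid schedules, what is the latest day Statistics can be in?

day 5

Statistics at day 5 is achievable: Calculus in day 3; Logic in day 1; Networks in day 1; HCI in day 2; Statistics in day 5; Ethics in day 3; Chem in day 2; Topology in day 2; Systems in day 1.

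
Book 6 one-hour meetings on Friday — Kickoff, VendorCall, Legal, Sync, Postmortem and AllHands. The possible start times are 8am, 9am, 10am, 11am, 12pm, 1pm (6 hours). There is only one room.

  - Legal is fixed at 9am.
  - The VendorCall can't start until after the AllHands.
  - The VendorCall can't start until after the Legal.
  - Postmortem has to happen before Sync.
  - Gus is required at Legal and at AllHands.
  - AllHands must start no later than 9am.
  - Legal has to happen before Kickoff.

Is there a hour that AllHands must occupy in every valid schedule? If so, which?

8am

AllHands's window is 8am–9am.
Legal is fixed at 9am, and AllHands can't share a hour with Legal.
So AllHands must be 8am.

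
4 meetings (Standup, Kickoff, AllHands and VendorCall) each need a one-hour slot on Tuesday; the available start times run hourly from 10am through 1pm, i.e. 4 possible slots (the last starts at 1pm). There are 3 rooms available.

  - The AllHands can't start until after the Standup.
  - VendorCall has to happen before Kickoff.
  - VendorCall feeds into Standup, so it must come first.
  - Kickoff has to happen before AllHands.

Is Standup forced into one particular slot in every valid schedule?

Standup can be 11am (e.g. VendorCall=10am, Standup=11am, Kickoff=11am, AllHands=12pm) or 12pm (e.g. VendorCall -> 10am; Kickoff -> 11am; Standup -> 12pm; AllHands -> 1pm).

No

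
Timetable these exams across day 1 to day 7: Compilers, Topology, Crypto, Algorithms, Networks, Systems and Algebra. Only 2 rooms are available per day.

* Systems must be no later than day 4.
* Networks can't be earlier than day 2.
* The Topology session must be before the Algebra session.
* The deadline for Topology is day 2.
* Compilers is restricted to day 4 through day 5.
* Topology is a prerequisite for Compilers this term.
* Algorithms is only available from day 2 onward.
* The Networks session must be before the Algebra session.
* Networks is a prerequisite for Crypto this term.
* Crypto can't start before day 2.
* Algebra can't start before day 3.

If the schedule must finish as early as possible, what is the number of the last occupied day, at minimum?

day 4

The precedence chain requires at least 2 distinct days.
With at most 2 per day and 7 exams, at least 4 days are needed.
Compilers can't be placed before day 4, so the schedule must run through at least day 4.
4 works (last occupied day: day 4): for example Topology=day 1; Networks=day 2; Systems=day 1; Crypto=day 3; Compilers=day 4; Algorithms=day 2; Algebra=day 3.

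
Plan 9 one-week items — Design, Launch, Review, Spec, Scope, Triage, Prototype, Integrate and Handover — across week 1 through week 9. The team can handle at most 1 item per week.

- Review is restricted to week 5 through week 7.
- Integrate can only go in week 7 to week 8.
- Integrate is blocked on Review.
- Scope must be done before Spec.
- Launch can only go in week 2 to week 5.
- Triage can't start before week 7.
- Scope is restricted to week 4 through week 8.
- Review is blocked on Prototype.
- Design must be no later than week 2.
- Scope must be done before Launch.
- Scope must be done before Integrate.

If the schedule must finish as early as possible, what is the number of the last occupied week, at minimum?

9

The precedence chain requires at least 3 distinct weeks.
With at most 1 per week and 9 tasks, at least 9 weeks are needed.
Triage can't be placed before week 7, so the schedule must run through at least week 7.
9 works (last occupied week: week 9): for example Prototype=week 2, Launch=week 5, Handover=week 3, Review=week 6, Triage=week 8, Spec=week 9, Scope=week 4, Design=week 1, Integrate=week 7.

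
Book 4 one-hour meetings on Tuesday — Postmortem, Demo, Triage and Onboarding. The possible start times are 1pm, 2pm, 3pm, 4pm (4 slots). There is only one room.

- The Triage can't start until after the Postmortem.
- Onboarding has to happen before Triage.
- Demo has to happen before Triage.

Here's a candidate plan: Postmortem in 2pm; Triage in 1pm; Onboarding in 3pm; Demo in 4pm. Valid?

No — it violates: Demo has to happen before Triage

The Triage can't start until after the Postmortem — violated.
There is only one room — holds.
Onboarding has to happen before Triage — violated.
Demo has to happen before Triage — violated.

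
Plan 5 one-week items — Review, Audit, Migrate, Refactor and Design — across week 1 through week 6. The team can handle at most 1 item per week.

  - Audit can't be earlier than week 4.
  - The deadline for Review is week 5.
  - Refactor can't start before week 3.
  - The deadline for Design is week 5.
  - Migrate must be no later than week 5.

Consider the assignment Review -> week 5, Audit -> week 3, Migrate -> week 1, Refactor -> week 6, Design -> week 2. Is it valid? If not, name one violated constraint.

The deadline for Review is week 5 — holds.
Audit can't be earlier than week 4 — violated.
The team can handle at most 1 item per week — holds.
The deadline for Design is week 5 — holds.
Migrate must be no later than week 5 — holds.
Refactor can't start before week 3 — holds.

No. Audit can't be earlier than week 4 is not satisfied.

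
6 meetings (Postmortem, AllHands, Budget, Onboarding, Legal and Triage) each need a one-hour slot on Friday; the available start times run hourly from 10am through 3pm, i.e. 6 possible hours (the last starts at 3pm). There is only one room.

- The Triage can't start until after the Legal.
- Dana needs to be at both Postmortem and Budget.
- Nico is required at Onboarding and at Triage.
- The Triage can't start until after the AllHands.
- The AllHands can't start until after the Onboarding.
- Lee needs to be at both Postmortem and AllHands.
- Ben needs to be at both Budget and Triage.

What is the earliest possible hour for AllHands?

Precedence pushes AllHands to at least 11am; downstream work caps AllHands at 2pm.
AllHands at 11am is achievable: Onboarding -> 10am, Budget -> 3pm, Triage -> 1pm, Postmortem -> 2pm, Legal -> 12pm, AllHands -> 11am.

11am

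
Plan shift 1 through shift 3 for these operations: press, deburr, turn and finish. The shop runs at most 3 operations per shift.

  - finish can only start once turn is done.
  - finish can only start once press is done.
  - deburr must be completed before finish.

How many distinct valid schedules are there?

9

Splitting on press: it can be shift 1 (5), shift 2 (4). Listing each branch's schedules as (deburr, turn, finish) by shift number:
press=shift 1: (1,1,2) (1,1,3) (1,2,3) (2,1,3) (2,2,3) — 5.
press=shift 2: (1,1,3) (1,2,3) (2,1,3) (2,2,3) — 4.
Summing: 5 + 4 = 9.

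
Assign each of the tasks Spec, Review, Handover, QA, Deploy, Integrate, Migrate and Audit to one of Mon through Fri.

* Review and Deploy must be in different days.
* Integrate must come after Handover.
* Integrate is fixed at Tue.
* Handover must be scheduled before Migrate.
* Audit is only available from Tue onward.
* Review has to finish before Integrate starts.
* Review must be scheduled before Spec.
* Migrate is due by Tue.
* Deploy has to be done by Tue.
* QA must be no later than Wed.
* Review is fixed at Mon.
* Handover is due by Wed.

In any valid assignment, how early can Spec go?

Precedence pushes Spec to at least Tue.
Spec at Tue is achievable: Integrate=Tue; Audit=Tue; Handover=Mon; Review=Mon; Migrate=Tue; Deploy=Tue; QA=Mon; Spec=Tue.

Tue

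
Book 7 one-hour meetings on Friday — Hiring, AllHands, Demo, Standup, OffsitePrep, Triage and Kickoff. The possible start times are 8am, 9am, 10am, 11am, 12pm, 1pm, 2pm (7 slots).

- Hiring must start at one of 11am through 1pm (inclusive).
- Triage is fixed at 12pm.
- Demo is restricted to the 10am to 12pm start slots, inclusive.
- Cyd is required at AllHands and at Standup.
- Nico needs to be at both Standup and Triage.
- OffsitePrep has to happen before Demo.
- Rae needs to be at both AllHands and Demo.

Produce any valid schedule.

Kickoff=8am; AllHands=8am; Demo=10am; Hiring=11am; OffsitePrep=8am; Triage=12pm; Standup=9am

Checking: OffsitePrep(8am) before Demo(10am); AllHands(8am) != Standup(9am); Standup(9am) != Triage(12pm); AllHands(8am) != Demo(10am); Demo=10am in [10am,12pm]; Triage=12pm in [12pm,12pm]; Hiring=11am in [11am,1pm].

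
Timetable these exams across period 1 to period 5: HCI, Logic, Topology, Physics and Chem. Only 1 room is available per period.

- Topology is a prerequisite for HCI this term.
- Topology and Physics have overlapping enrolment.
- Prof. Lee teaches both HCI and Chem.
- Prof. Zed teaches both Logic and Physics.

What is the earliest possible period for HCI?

Precedence pushes HCI to at least period 2.
HCI at period 2 is achievable: HCI=period 2; Logic=period 3; Physics=period 4; Chem=period 5; Topology=period 1.

period 2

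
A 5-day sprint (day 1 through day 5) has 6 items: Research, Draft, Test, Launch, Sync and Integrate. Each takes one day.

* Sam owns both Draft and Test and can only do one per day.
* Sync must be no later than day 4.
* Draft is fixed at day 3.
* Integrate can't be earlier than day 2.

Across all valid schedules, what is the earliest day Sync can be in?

Sync's own window allows nothing later than day 4.
Sync at day 1 is achievable: Launch -> day 1, Test -> day 1, Integrate -> day 2, Draft -> day 3, Research -> day 1, Sync -> day 1.

day 1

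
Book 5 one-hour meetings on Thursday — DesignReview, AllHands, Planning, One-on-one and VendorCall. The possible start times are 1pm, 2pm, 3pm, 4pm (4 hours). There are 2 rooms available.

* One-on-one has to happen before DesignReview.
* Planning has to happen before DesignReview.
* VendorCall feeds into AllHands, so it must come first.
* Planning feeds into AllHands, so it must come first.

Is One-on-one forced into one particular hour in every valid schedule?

No

One-on-one can be 1pm (e.g. AllHands=3pm; DesignReview=2pm; VendorCall=2pm; Planning=1pm; One-on-one=1pm) or 2pm (e.g. VendorCall in 1pm, One-on-one in 2pm, Planning in 1pm, AllHands in 2pm, DesignReview in 3pm).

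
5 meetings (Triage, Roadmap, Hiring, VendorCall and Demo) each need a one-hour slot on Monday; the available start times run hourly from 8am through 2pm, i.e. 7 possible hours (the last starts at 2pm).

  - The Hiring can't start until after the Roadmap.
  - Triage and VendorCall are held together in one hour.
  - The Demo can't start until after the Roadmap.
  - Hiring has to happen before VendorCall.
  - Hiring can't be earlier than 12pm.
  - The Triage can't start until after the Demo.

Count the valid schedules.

39

Splitting on Triage: it can be 1pm (10), 2pm (29). Listing each branch's schedules as (Roadmap, Hiring, VendorCall, Demo):
Triage=1pm: (8am,12pm,1pm,9am) (8am,12pm,1pm,10am) (8am,12pm,1pm,11am) (8am,12pm,1pm,12pm) (9am,12pm,1pm,10am) (9am,12pm,1pm,11am) (9am,12pm,1pm,12pm) (10am,12pm,1pm,11am) (10am,12pm,1pm,12pm) (11am,12pm,1pm,12pm) — 10.
Triage=2pm: (8am,12pm,2pm,9am) (8am,12pm,2pm,10am) (8am,12pm,2pm,11am) (8am,12pm,2pm,12pm) (8am,12pm,2pm,1pm) (8am,1pm,2pm,9am) (8am,1pm,2pm,10am) (8am,1pm,2pm,11am) (8am,1pm,2pm,12pm) (8am,1pm,2pm,1pm) (9am,12pm,2pm,10am) (9am,12pm,2pm,11am) (9am,12pm,2pm,12pm) (9am,12pm,2pm,1pm) (9am,1pm,2pm,10am) (9am,1pm,2pm,11am) (9am,1pm,2pm,12pm) (9am,1pm,2pm,1pm) (10am,12pm,2pm,11am) (10am,12pm,2pm,12pm) (10am,12pm,2pm,1pm) (10am,1pm,2pm,11am) (10am,1pm,2pm,12pm) (10am,1pm,2pm,1pm) (11am,12pm,2pm,12pm) (11am,12pm,2pm,1pm) (11am,1pm,2pm,12pm) (11am,1pm,2pm,1pm) (12pm,1pm,2pm,1pm) — 29.
Summing: 10 + 29 = 39.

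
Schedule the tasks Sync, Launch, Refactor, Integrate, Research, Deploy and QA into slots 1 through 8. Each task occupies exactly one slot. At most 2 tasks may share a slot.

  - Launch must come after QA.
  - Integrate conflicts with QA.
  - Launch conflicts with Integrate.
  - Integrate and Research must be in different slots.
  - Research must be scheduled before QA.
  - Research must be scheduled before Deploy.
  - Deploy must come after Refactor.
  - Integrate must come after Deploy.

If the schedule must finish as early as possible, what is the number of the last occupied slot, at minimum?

The precedence chain requires at least 3 distinct slots.
With at most 2 per slot and 7 tasks, at least 4 slots are needed.
4 works (last occupied slot: 4): for example Deploy -> 2, Launch -> 3, QA -> 2, Research -> 1, Integrate -> 4, Refactor -> 1, Sync -> 3.

4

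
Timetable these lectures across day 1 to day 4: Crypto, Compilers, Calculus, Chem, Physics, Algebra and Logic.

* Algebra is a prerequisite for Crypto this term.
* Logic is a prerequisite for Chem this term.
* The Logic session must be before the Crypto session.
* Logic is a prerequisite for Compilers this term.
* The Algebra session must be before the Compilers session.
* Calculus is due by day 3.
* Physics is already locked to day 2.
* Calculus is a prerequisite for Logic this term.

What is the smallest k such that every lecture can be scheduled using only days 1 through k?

3

The precedence chain requires at least 3 distinct days.
3 works (last occupied day: day 3): for example Chem -> day 3, Algebra -> day 1, Compilers -> day 3, Logic -> day 2, Physics -> day 2, Calculus -> day 1, Crypto -> day 3.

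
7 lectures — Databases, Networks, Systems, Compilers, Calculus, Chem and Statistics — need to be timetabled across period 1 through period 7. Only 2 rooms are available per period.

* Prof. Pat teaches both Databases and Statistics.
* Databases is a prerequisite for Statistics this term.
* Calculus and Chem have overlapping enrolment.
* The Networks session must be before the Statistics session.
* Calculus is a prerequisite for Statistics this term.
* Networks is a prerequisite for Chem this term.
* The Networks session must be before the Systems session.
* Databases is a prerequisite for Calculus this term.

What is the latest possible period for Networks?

period 5

Downstream work caps Networks at period 6.
Networks at period 5 is achievable: Chem=period 7, Networks=period 5, Databases=period 1, Statistics=period 6, Systems=period 6, Calculus=period 2, Compilers=period 1.
Nothing later works — the conflict and capacity constraints rule out every period after period 5.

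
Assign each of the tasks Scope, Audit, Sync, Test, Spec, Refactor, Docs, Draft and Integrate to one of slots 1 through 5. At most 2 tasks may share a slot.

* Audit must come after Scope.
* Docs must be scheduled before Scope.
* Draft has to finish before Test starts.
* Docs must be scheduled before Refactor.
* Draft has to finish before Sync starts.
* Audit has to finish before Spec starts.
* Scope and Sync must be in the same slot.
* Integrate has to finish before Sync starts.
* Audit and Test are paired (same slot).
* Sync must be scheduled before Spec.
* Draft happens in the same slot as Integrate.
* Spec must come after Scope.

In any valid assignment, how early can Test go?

Test must be in the same slot as Audit, which can't be before 3, so Test is at least 3; Test must be in the same slot as Audit, which can't be after 4, so Test is at most 4.
Test at 4 is achievable: Spec=5, Scope=3, Test=4, Sync=3, Draft=2, Audit=4, Integrate=2, Docs=1, Refactor=5.
Nothing earlier works — the capacity limit rule out every slot before 4.

4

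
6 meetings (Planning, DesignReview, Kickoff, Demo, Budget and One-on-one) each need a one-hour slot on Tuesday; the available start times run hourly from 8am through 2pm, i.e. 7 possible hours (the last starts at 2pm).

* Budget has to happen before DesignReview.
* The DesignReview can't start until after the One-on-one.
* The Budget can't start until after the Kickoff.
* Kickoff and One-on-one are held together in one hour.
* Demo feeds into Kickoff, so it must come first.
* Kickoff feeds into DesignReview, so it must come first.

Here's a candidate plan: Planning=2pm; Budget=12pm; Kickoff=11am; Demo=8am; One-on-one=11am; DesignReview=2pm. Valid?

Kickoff and One-on-one are held together in one hour — holds.
The Budget can't start until after the Kickoff — holds.
Budget has to happen before DesignReview — holds.
The DesignReview can't start until after the One-on-one — holds.
Demo feeds into Kickoff, so it must come first — holds.
Kickoff feeds into DesignReview, so it must come first — holds.

Valid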